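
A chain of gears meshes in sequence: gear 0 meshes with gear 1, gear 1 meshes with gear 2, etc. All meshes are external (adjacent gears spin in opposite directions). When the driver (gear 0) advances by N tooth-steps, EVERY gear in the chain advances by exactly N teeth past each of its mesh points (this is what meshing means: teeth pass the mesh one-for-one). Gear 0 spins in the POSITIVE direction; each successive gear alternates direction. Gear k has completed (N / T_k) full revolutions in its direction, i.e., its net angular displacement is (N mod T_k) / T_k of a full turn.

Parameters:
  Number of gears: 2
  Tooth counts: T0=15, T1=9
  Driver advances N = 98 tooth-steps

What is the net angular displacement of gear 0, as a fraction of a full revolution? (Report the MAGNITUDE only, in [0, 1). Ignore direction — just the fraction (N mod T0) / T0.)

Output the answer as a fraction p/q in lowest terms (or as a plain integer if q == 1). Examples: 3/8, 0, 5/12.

Answer: 8/15

Derivation:
Chain of 2 gears, tooth counts: [15, 9]
  gear 0: T0=15, direction=positive, advance = 98 mod 15 = 8 teeth = 8/15 turn
  gear 1: T1=9, direction=negative, advance = 98 mod 9 = 8 teeth = 8/9 turn
Gear 0: 98 mod 15 = 8
Fraction = 8 / 15 = 8/15 (gcd(8,15)=1) = 8/15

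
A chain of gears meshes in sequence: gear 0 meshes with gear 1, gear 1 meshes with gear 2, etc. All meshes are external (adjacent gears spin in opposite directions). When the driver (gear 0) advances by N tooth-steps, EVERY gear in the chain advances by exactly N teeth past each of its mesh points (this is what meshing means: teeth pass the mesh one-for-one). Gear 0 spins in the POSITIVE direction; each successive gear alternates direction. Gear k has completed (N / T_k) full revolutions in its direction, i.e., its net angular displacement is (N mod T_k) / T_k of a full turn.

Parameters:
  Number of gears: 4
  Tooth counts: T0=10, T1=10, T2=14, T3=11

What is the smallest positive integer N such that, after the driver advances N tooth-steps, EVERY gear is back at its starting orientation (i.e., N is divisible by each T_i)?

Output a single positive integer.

Answer: 770

Derivation:
Gear k returns to start when N is a multiple of T_k.
All gears at start simultaneously when N is a common multiple of [10, 10, 14, 11]; the smallest such N is lcm(10, 10, 14, 11).
Start: lcm = T0 = 10
Fold in T1=10: gcd(10, 10) = 10; lcm(10, 10) = 10 * 10 / 10 = 100 / 10 = 10
Fold in T2=14: gcd(10, 14) = 2; lcm(10, 14) = 10 * 14 / 2 = 140 / 2 = 70
Fold in T3=11: gcd(70, 11) = 1; lcm(70, 11) = 70 * 11 / 1 = 770 / 1 = 770
Full cycle length = 770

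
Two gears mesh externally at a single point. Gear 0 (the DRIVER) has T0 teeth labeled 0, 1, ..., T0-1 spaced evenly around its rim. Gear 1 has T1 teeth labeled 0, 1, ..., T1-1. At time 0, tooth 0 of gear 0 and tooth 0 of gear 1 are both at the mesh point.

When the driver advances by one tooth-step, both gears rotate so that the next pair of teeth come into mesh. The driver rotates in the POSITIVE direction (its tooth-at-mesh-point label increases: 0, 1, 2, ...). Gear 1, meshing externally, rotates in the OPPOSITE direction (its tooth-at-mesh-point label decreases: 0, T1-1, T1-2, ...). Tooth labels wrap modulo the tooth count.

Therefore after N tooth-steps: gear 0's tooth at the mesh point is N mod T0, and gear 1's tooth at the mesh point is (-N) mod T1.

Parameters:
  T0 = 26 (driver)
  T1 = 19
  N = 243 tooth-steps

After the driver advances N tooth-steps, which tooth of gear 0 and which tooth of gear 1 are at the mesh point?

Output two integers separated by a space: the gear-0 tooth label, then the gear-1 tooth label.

Gear 0 (driver, T0=26): tooth at mesh = N mod T0
  243 = 9 * 26 + 9, so 243 mod 26 = 9
  gear 0 tooth = 9
Gear 1 (driven, T1=19): tooth at mesh = (-N) mod T1
  243 = 12 * 19 + 15, so 243 mod 19 = 15
  (-243) mod 19 = (-15) mod 19 = 19 - 15 = 4
Mesh after 243 steps: gear-0 tooth 9 meets gear-1 tooth 4

Answer: 9 4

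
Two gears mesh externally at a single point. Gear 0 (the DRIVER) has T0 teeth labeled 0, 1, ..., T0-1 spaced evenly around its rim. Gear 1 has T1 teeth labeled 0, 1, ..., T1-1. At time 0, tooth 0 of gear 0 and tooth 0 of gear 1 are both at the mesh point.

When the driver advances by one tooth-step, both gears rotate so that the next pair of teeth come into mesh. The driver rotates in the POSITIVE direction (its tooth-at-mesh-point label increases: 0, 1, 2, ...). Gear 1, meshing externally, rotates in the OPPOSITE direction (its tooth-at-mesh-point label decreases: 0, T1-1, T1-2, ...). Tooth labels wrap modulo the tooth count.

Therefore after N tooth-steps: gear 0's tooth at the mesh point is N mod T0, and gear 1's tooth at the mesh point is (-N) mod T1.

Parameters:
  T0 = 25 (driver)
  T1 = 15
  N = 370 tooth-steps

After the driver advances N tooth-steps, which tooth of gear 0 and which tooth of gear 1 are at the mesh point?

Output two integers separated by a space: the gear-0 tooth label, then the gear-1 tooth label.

Gear 0 (driver, T0=25): tooth at mesh = N mod T0
  370 = 14 * 25 + 20, so 370 mod 25 = 20
  gear 0 tooth = 20
Gear 1 (driven, T1=15): tooth at mesh = (-N) mod T1
  370 = 24 * 15 + 10, so 370 mod 15 = 10
  (-370) mod 15 = (-10) mod 15 = 15 - 10 = 5
Mesh after 370 steps: gear-0 tooth 20 meets gear-1 tooth 5

Answer: 20 5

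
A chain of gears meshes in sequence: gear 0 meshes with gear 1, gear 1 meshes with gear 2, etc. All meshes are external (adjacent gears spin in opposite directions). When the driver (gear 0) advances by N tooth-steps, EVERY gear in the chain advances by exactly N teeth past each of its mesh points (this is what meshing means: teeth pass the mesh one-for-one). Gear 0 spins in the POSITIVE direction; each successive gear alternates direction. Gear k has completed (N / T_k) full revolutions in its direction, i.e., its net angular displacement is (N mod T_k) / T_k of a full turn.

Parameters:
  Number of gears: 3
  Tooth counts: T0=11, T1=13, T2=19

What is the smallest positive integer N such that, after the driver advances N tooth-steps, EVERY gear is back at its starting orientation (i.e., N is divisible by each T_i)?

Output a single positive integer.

Answer: 2717

Derivation:
Gear k returns to start when N is a multiple of T_k.
All gears at start simultaneously when N is a common multiple of [11, 13, 19]; the smallest such N is lcm(11, 13, 19).
Start: lcm = T0 = 11
Fold in T1=13: gcd(11, 13) = 1; lcm(11, 13) = 11 * 13 / 1 = 143 / 1 = 143
Fold in T2=19: gcd(143, 19) = 1; lcm(143, 19) = 143 * 19 / 1 = 2717 / 1 = 2717
Full cycle length = 2717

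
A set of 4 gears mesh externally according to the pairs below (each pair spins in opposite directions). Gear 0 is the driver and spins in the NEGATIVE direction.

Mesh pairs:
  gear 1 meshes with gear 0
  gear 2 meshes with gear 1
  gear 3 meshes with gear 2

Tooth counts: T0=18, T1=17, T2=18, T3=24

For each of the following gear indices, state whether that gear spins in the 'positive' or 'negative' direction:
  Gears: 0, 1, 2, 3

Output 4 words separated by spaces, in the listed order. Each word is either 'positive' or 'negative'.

Answer: negative positive negative positive

Derivation:
Gear 0 (driver): negative (depth 0)
  gear 1: meshes with gear 0 -> depth 1 -> positive (opposite of gear 0)
  gear 2: meshes with gear 1 -> depth 2 -> negative (opposite of gear 1)
  gear 3: meshes with gear 2 -> depth 3 -> positive (opposite of gear 2)
Queried indices 0, 1, 2, 3 -> negative, positive, negative, positive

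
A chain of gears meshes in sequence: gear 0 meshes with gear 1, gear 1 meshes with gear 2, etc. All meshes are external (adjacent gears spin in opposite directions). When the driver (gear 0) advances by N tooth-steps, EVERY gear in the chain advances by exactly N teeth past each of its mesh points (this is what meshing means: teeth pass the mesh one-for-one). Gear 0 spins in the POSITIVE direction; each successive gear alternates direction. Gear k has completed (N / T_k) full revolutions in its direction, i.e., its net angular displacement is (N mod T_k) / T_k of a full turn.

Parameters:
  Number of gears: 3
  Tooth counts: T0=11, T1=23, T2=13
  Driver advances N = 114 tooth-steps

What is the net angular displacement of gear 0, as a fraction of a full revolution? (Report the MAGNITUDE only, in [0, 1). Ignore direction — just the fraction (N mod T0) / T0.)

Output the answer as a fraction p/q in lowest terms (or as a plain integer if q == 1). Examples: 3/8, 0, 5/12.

Chain of 3 gears, tooth counts: [11, 23, 13]
  gear 0: T0=11, direction=positive, advance = 114 mod 11 = 4 teeth = 4/11 turn
  gear 1: T1=23, direction=negative, advance = 114 mod 23 = 22 teeth = 22/23 turn
  gear 2: T2=13, direction=positive, advance = 114 mod 13 = 10 teeth = 10/13 turn
Gear 0: 114 mod 11 = 4
Fraction = 4 / 11 = 4/11 (gcd(4,11)=1) = 4/11

Answer: 4/11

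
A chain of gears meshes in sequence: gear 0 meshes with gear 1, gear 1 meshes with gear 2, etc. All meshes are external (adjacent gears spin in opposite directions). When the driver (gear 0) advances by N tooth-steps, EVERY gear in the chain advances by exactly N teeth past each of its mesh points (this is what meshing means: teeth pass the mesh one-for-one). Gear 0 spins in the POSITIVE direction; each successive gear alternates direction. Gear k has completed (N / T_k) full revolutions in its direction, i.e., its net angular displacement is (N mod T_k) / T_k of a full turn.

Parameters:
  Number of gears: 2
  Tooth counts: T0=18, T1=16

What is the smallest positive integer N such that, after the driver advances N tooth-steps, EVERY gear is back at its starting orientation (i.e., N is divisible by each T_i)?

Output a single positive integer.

Answer: 144

Derivation:
Gear k returns to start when N is a multiple of T_k.
All gears at start simultaneously when N is a common multiple of [18, 16]; the smallest such N is lcm(18, 16).
Start: lcm = T0 = 18
Fold in T1=16: gcd(18, 16) = 2; lcm(18, 16) = 18 * 16 / 2 = 288 / 2 = 144
Full cycle length = 144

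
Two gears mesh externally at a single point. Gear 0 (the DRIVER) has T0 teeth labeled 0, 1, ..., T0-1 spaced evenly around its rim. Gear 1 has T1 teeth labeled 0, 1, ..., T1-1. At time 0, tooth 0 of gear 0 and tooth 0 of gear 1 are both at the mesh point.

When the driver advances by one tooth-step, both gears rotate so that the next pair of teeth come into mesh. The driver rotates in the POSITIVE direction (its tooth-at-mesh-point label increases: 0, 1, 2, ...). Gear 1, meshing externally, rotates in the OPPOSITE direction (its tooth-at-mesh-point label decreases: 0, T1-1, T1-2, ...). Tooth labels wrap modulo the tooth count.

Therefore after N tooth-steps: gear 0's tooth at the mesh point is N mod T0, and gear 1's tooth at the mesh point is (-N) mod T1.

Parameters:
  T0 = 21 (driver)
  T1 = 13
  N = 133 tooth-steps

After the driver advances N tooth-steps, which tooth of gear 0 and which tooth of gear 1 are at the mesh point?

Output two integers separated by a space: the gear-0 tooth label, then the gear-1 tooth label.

Gear 0 (driver, T0=21): tooth at mesh = N mod T0
  133 = 6 * 21 + 7, so 133 mod 21 = 7
  gear 0 tooth = 7
Gear 1 (driven, T1=13): tooth at mesh = (-N) mod T1
  133 = 10 * 13 + 3, so 133 mod 13 = 3
  (-133) mod 13 = (-3) mod 13 = 13 - 3 = 10
Mesh after 133 steps: gear-0 tooth 7 meets gear-1 tooth 10

Answer: 7 10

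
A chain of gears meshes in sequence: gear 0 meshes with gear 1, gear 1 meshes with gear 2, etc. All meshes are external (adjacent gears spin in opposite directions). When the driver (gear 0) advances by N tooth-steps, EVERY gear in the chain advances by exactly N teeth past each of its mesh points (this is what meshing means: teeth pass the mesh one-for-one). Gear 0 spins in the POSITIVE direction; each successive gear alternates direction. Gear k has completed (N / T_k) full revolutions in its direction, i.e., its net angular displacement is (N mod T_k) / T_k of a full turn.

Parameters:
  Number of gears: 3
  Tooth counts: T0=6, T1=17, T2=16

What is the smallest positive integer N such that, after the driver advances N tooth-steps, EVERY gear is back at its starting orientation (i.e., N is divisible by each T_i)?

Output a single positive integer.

Gear k returns to start when N is a multiple of T_k.
All gears at start simultaneously when N is a common multiple of [6, 17, 16]; the smallest such N is lcm(6, 17, 16).
Start: lcm = T0 = 6
Fold in T1=17: gcd(6, 17) = 1; lcm(6, 17) = 6 * 17 / 1 = 102 / 1 = 102
Fold in T2=16: gcd(102, 16) = 2; lcm(102, 16) = 102 * 16 / 2 = 1632 / 2 = 816
Full cycle length = 816

Answer: 816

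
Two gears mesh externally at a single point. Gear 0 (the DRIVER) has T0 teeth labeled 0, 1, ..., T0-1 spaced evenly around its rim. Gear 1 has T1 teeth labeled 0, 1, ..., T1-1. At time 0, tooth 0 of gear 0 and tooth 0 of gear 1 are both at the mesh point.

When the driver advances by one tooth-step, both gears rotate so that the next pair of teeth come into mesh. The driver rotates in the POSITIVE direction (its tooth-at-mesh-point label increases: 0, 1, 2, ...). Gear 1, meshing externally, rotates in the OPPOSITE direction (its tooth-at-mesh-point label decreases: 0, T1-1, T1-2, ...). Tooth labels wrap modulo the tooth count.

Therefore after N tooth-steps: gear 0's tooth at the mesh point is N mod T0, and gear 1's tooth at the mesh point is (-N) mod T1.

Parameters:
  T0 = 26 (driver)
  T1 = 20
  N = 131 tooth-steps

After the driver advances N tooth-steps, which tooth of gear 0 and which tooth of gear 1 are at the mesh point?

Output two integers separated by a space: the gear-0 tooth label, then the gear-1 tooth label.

Answer: 1 9

Derivation:
Gear 0 (driver, T0=26): tooth at mesh = N mod T0
  131 = 5 * 26 + 1, so 131 mod 26 = 1
  gear 0 tooth = 1
Gear 1 (driven, T1=20): tooth at mesh = (-N) mod T1
  131 = 6 * 20 + 11, so 131 mod 20 = 11
  (-131) mod 20 = (-11) mod 20 = 20 - 11 = 9
Mesh after 131 steps: gear-0 tooth 1 meets gear-1 tooth 9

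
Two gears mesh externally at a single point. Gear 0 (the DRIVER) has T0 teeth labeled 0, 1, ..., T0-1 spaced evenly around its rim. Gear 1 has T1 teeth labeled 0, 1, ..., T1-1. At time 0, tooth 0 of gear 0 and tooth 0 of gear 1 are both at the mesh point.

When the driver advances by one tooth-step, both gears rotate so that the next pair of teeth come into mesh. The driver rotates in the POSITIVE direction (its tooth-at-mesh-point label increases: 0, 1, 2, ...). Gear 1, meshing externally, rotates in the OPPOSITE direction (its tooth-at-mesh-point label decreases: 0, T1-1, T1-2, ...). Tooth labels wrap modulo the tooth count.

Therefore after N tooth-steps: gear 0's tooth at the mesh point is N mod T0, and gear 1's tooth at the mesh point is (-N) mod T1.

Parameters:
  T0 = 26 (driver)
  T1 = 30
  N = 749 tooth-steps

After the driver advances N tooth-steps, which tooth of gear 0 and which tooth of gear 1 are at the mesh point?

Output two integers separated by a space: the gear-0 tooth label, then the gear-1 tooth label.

Gear 0 (driver, T0=26): tooth at mesh = N mod T0
  749 = 28 * 26 + 21, so 749 mod 26 = 21
  gear 0 tooth = 21
Gear 1 (driven, T1=30): tooth at mesh = (-N) mod T1
  749 = 24 * 30 + 29, so 749 mod 30 = 29
  (-749) mod 30 = (-29) mod 30 = 30 - 29 = 1
Mesh after 749 steps: gear-0 tooth 21 meets gear-1 tooth 1

Answer: 21 1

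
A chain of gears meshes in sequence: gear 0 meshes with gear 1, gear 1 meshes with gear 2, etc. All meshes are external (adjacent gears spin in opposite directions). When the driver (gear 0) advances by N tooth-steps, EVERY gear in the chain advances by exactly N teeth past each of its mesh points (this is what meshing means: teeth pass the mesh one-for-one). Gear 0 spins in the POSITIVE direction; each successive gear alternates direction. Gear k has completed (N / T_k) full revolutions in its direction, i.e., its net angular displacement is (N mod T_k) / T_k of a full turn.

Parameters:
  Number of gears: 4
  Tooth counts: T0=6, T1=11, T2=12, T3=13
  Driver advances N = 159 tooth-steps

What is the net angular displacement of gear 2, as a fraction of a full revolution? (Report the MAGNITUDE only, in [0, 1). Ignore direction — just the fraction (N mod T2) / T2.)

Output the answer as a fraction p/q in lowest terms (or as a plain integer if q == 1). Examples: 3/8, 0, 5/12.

Answer: 1/4

Derivation:
Chain of 4 gears, tooth counts: [6, 11, 12, 13]
  gear 0: T0=6, direction=positive, advance = 159 mod 6 = 3 teeth = 3/6 turn
  gear 1: T1=11, direction=negative, advance = 159 mod 11 = 5 teeth = 5/11 turn
  gear 2: T2=12, direction=positive, advance = 159 mod 12 = 3 teeth = 3/12 turn
  gear 3: T3=13, direction=negative, advance = 159 mod 13 = 3 teeth = 3/13 turn
Gear 2: 159 mod 12 = 3
Fraction = 3 / 12 = 1/4 (gcd(3,12)=3) = 1/4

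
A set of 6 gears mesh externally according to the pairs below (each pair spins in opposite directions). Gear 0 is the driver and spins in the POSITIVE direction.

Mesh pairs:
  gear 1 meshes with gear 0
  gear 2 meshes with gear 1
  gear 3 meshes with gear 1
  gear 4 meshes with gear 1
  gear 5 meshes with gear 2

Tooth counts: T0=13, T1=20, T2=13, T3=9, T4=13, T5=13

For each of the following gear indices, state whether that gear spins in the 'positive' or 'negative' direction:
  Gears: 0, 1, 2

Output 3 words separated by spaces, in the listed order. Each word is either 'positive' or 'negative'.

Gear 0 (driver): positive (depth 0)
  gear 1: meshes with gear 0 -> depth 1 -> negative (opposite of gear 0)
  gear 2: meshes with gear 1 -> depth 2 -> positive (opposite of gear 1)
  gear 3: meshes with gear 1 -> depth 2 -> positive (opposite of gear 1)
  gear 4: meshes with gear 1 -> depth 2 -> positive (opposite of gear 1)
  gear 5: meshes with gear 2 -> depth 3 -> negative (opposite of gear 2)
Queried indices 0, 1, 2 -> positive, negative, positive

Answer: positive negative positive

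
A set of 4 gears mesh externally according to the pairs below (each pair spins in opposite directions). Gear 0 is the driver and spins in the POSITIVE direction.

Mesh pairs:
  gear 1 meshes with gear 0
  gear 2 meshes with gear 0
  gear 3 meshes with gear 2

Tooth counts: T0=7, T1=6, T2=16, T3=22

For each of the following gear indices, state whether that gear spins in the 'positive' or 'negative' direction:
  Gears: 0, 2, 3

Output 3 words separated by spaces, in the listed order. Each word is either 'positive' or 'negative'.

Gear 0 (driver): positive (depth 0)
  gear 1: meshes with gear 0 -> depth 1 -> negative (opposite of gear 0)
  gear 2: meshes with gear 0 -> depth 1 -> negative (opposite of gear 0)
  gear 3: meshes with gear 2 -> depth 2 -> positive (opposite of gear 2)
Queried indices 0, 2, 3 -> positive, negative, positive

Answer: positive negative positive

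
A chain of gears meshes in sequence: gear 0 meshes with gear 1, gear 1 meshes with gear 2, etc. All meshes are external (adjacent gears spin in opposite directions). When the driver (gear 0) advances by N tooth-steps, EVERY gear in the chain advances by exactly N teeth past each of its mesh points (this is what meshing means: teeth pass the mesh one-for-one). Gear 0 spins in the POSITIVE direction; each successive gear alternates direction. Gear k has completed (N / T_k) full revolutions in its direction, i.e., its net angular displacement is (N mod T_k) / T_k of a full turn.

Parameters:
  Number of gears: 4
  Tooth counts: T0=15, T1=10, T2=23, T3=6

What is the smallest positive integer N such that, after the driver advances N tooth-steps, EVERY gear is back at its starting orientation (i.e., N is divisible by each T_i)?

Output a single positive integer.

Answer: 690

Derivation:
Gear k returns to start when N is a multiple of T_k.
All gears at start simultaneously when N is a common multiple of [15, 10, 23, 6]; the smallest such N is lcm(15, 10, 23, 6).
Start: lcm = T0 = 15
Fold in T1=10: gcd(15, 10) = 5; lcm(15, 10) = 15 * 10 / 5 = 150 / 5 = 30
Fold in T2=23: gcd(30, 23) = 1; lcm(30, 23) = 30 * 23 / 1 = 690 / 1 = 690
Fold in T3=6: gcd(690, 6) = 6; lcm(690, 6) = 690 * 6 / 6 = 4140 / 6 = 690
Full cycle length = 690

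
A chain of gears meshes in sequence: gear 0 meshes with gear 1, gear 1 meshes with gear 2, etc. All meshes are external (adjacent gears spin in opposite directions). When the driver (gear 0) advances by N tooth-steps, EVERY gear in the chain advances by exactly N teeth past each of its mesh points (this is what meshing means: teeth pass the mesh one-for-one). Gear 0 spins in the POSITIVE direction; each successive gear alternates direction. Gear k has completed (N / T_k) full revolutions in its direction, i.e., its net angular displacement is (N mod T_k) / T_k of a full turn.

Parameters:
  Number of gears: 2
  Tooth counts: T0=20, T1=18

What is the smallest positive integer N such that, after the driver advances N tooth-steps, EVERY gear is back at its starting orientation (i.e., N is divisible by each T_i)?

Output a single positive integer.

Answer: 180

Derivation:
Gear k returns to start when N is a multiple of T_k.
All gears at start simultaneously when N is a common multiple of [20, 18]; the smallest such N is lcm(20, 18).
Start: lcm = T0 = 20
Fold in T1=18: gcd(20, 18) = 2; lcm(20, 18) = 20 * 18 / 2 = 360 / 2 = 180
Full cycle length = 180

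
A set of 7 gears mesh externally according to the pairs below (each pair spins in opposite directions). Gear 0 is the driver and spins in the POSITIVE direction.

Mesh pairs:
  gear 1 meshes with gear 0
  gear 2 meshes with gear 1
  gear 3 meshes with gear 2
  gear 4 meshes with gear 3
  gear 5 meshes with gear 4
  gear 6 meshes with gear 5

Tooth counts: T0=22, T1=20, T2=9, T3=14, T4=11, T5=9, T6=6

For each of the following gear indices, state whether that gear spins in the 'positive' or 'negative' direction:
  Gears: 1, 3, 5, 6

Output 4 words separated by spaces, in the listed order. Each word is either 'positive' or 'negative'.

Gear 0 (driver): positive (depth 0)
  gear 1: meshes with gear 0 -> depth 1 -> negative (opposite of gear 0)
  gear 2: meshes with gear 1 -> depth 2 -> positive (opposite of gear 1)
  gear 3: meshes with gear 2 -> depth 3 -> negative (opposite of gear 2)
  gear 4: meshes with gear 3 -> depth 4 -> positive (opposite of gear 3)
  gear 5: meshes with gear 4 -> depth 5 -> negative (opposite of gear 4)
  gear 6: meshes with gear 5 -> depth 6 -> positive (opposite of gear 5)
Queried indices 1, 3, 5, 6 -> negative, negative, negative, positive

Answer: negative negative negative positive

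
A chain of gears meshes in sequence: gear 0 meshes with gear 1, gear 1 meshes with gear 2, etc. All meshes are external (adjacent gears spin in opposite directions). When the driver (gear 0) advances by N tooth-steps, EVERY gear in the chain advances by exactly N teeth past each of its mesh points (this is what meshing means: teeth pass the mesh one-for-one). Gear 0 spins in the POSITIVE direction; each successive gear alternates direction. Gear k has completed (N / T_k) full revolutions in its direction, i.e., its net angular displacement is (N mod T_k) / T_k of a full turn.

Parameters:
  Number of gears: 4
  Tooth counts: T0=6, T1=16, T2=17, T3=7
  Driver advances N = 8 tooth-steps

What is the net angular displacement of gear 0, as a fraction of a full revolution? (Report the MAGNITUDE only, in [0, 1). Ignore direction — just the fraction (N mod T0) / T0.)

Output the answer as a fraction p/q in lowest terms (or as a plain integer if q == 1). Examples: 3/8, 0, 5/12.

Chain of 4 gears, tooth counts: [6, 16, 17, 7]
  gear 0: T0=6, direction=positive, advance = 8 mod 6 = 2 teeth = 2/6 turn
  gear 1: T1=16, direction=negative, advance = 8 mod 16 = 8 teeth = 8/16 turn
  gear 2: T2=17, direction=positive, advance = 8 mod 17 = 8 teeth = 8/17 turn
  gear 3: T3=7, direction=negative, advance = 8 mod 7 = 1 teeth = 1/7 turn
Gear 0: 8 mod 6 = 2
Fraction = 2 / 6 = 1/3 (gcd(2,6)=2) = 1/3

Answer: 1/3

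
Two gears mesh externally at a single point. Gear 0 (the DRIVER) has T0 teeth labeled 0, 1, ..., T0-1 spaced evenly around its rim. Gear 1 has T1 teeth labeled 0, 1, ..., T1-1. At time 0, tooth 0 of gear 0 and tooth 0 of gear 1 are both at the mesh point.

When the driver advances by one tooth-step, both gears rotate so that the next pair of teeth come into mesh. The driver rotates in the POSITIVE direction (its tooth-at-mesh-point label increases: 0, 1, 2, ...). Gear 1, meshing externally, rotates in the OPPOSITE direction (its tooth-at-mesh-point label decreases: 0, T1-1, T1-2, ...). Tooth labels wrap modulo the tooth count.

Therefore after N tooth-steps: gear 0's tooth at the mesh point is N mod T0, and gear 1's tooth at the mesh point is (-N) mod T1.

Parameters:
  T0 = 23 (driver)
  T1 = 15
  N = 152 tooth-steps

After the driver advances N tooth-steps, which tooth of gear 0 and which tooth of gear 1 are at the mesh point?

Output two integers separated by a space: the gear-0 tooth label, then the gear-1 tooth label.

Answer: 14 13

Derivation:
Gear 0 (driver, T0=23): tooth at mesh = N mod T0
  152 = 6 * 23 + 14, so 152 mod 23 = 14
  gear 0 tooth = 14
Gear 1 (driven, T1=15): tooth at mesh = (-N) mod T1
  152 = 10 * 15 + 2, so 152 mod 15 = 2
  (-152) mod 15 = (-2) mod 15 = 15 - 2 = 13
Mesh after 152 steps: gear-0 tooth 14 meets gear-1 tooth 13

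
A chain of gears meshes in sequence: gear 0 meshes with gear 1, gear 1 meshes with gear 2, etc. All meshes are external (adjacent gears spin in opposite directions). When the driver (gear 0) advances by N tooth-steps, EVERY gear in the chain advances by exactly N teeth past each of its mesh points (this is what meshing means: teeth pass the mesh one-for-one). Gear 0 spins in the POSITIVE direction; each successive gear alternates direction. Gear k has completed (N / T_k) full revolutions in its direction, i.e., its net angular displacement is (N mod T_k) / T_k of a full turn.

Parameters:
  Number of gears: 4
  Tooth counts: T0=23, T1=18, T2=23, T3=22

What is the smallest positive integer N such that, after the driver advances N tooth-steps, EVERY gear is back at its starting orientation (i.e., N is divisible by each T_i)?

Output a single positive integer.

Answer: 4554

Derivation:
Gear k returns to start when N is a multiple of T_k.
All gears at start simultaneously when N is a common multiple of [23, 18, 23, 22]; the smallest such N is lcm(23, 18, 23, 22).
Start: lcm = T0 = 23
Fold in T1=18: gcd(23, 18) = 1; lcm(23, 18) = 23 * 18 / 1 = 414 / 1 = 414
Fold in T2=23: gcd(414, 23) = 23; lcm(414, 23) = 414 * 23 / 23 = 9522 / 23 = 414
Fold in T3=22: gcd(414, 22) = 2; lcm(414, 22) = 414 * 22 / 2 = 9108 / 2 = 4554
Full cycle length = 4554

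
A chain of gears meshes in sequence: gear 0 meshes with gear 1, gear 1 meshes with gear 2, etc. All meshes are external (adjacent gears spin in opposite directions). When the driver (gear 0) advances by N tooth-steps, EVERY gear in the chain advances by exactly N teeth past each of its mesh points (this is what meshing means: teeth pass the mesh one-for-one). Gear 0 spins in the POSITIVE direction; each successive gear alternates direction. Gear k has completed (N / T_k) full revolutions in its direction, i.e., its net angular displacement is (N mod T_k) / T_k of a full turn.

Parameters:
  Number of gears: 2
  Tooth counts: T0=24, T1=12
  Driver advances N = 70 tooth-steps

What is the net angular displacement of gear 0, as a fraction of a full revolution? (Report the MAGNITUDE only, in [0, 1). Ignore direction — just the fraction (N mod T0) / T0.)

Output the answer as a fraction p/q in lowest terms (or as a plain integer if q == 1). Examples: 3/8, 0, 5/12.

Answer: 11/12

Derivation:
Chain of 2 gears, tooth counts: [24, 12]
  gear 0: T0=24, direction=positive, advance = 70 mod 24 = 22 teeth = 22/24 turn
  gear 1: T1=12, direction=negative, advance = 70 mod 12 = 10 teeth = 10/12 turn
Gear 0: 70 mod 24 = 22
Fraction = 22 / 24 = 11/12 (gcd(22,24)=2) = 11/12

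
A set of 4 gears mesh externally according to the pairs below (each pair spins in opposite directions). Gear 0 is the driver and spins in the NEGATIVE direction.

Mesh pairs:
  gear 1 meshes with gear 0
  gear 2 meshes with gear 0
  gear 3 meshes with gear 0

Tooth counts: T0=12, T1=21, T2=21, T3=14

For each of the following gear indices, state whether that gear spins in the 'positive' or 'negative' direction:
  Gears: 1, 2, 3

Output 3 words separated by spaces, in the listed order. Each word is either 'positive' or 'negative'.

Gear 0 (driver): negative (depth 0)
  gear 1: meshes with gear 0 -> depth 1 -> positive (opposite of gear 0)
  gear 2: meshes with gear 0 -> depth 1 -> positive (opposite of gear 0)
  gear 3: meshes with gear 0 -> depth 1 -> positive (opposite of gear 0)
Queried indices 1, 2, 3 -> positive, positive, positive

Answer: positive positive positive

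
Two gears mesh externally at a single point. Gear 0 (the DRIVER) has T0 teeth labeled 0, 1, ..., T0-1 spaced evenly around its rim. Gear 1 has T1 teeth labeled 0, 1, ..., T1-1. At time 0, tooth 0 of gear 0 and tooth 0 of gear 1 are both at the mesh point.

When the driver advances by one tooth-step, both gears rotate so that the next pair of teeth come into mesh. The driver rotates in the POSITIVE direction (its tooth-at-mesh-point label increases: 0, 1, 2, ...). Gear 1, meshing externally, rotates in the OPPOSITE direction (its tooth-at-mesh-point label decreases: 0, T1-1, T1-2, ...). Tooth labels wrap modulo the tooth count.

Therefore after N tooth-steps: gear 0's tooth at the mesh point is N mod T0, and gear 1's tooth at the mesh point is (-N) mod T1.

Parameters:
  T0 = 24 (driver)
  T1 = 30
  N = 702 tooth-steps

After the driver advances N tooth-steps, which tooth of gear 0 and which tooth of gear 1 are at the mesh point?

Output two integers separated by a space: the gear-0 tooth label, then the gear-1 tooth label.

Gear 0 (driver, T0=24): tooth at mesh = N mod T0
  702 = 29 * 24 + 6, so 702 mod 24 = 6
  gear 0 tooth = 6
Gear 1 (driven, T1=30): tooth at mesh = (-N) mod T1
  702 = 23 * 30 + 12, so 702 mod 30 = 12
  (-702) mod 30 = (-12) mod 30 = 30 - 12 = 18
Mesh after 702 steps: gear-0 tooth 6 meets gear-1 tooth 18

Answer: 6 18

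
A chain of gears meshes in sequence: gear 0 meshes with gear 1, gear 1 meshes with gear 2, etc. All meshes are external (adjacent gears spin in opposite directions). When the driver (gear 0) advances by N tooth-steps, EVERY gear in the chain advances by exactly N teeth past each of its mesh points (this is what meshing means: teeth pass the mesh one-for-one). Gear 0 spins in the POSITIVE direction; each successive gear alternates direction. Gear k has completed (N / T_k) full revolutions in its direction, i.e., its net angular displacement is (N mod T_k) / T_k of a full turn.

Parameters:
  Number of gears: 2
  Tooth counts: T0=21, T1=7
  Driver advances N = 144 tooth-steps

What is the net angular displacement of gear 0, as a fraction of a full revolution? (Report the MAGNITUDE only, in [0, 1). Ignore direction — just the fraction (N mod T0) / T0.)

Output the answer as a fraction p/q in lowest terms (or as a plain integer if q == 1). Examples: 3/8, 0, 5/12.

Chain of 2 gears, tooth counts: [21, 7]
  gear 0: T0=21, direction=positive, advance = 144 mod 21 = 18 teeth = 18/21 turn
  gear 1: T1=7, direction=negative, advance = 144 mod 7 = 4 teeth = 4/7 turn
Gear 0: 144 mod 21 = 18
Fraction = 18 / 21 = 6/7 (gcd(18,21)=3) = 6/7

Answer: 6/7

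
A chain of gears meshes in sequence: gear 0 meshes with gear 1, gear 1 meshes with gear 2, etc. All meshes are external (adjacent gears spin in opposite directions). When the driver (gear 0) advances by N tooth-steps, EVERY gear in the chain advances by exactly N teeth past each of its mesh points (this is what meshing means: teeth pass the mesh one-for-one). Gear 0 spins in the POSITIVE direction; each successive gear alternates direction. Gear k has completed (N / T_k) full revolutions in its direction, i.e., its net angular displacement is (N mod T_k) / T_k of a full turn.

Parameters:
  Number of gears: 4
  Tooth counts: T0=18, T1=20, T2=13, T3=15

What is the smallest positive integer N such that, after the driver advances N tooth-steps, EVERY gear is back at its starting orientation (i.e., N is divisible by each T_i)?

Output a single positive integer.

Gear k returns to start when N is a multiple of T_k.
All gears at start simultaneously when N is a common multiple of [18, 20, 13, 15]; the smallest such N is lcm(18, 20, 13, 15).
Start: lcm = T0 = 18
Fold in T1=20: gcd(18, 20) = 2; lcm(18, 20) = 18 * 20 / 2 = 360 / 2 = 180
Fold in T2=13: gcd(180, 13) = 1; lcm(180, 13) = 180 * 13 / 1 = 2340 / 1 = 2340
Fold in T3=15: gcd(2340, 15) = 15; lcm(2340, 15) = 2340 * 15 / 15 = 35100 / 15 = 2340
Full cycle length = 2340

Answer: 2340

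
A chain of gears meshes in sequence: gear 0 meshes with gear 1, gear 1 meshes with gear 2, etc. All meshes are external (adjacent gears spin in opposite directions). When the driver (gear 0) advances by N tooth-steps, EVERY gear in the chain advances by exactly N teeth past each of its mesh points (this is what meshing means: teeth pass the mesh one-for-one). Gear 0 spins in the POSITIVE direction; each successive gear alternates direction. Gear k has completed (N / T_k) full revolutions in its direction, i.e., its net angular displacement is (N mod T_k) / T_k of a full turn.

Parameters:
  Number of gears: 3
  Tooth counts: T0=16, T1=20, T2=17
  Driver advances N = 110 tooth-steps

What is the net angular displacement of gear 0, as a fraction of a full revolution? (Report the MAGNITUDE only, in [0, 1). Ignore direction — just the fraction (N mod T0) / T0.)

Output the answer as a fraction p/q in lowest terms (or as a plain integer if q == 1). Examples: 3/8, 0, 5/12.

Answer: 7/8

Derivation:
Chain of 3 gears, tooth counts: [16, 20, 17]
  gear 0: T0=16, direction=positive, advance = 110 mod 16 = 14 teeth = 14/16 turn
  gear 1: T1=20, direction=negative, advance = 110 mod 20 = 10 teeth = 10/20 turn
  gear 2: T2=17, direction=positive, advance = 110 mod 17 = 8 teeth = 8/17 turn
Gear 0: 110 mod 16 = 14
Fraction = 14 / 16 = 7/8 (gcd(14,16)=2) = 7/8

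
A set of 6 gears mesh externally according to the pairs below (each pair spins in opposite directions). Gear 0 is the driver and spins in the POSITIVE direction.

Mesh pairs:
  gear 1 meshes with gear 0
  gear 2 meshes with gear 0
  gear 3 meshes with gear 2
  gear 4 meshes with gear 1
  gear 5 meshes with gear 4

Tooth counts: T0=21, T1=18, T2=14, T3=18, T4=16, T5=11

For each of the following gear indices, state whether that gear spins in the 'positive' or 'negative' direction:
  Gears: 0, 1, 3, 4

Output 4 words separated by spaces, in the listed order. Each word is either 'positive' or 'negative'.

Answer: positive negative positive positive

Derivation:
Gear 0 (driver): positive (depth 0)
  gear 1: meshes with gear 0 -> depth 1 -> negative (opposite of gear 0)
  gear 2: meshes with gear 0 -> depth 1 -> negative (opposite of gear 0)
  gear 3: meshes with gear 2 -> depth 2 -> positive (opposite of gear 2)
  gear 4: meshes with gear 1 -> depth 2 -> positive (opposite of gear 1)
  gear 5: meshes with gear 4 -> depth 3 -> negative (opposite of gear 4)
Queried indices 0, 1, 3, 4 -> positive, negative, positive, positive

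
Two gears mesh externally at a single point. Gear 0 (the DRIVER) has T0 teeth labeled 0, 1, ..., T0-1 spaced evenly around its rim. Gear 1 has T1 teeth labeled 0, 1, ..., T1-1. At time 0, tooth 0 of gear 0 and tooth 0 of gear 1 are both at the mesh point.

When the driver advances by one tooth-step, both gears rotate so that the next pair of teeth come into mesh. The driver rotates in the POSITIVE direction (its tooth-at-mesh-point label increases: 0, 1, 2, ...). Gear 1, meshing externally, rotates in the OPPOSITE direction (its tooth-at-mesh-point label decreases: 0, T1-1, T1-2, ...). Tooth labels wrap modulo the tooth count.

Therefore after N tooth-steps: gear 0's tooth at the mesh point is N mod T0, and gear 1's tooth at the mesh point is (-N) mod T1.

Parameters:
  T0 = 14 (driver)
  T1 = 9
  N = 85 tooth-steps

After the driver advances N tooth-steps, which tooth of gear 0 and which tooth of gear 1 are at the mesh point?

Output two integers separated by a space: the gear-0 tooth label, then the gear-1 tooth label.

Answer: 1 5

Derivation:
Gear 0 (driver, T0=14): tooth at mesh = N mod T0
  85 = 6 * 14 + 1, so 85 mod 14 = 1
  gear 0 tooth = 1
Gear 1 (driven, T1=9): tooth at mesh = (-N) mod T1
  85 = 9 * 9 + 4, so 85 mod 9 = 4
  (-85) mod 9 = (-4) mod 9 = 9 - 4 = 5
Mesh after 85 steps: gear-0 tooth 1 meets gear-1 tooth 5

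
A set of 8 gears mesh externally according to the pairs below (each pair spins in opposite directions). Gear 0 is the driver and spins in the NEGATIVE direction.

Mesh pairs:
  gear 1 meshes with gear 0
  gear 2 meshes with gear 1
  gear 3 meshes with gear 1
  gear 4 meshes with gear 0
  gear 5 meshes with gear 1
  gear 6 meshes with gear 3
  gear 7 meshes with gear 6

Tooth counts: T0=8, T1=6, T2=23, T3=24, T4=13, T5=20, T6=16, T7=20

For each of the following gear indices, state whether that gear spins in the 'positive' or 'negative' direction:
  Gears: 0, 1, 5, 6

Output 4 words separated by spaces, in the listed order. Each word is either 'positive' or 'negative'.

Gear 0 (driver): negative (depth 0)
  gear 1: meshes with gear 0 -> depth 1 -> positive (opposite of gear 0)
  gear 2: meshes with gear 1 -> depth 2 -> negative (opposite of gear 1)
  gear 3: meshes with gear 1 -> depth 2 -> negative (opposite of gear 1)
  gear 4: meshes with gear 0 -> depth 1 -> positive (opposite of gear 0)
  gear 5: meshes with gear 1 -> depth 2 -> negative (opposite of gear 1)
  gear 6: meshes with gear 3 -> depth 3 -> positive (opposite of gear 3)
  gear 7: meshes with gear 6 -> depth 4 -> negative (opposite of gear 6)
Queried indices 0, 1, 5, 6 -> negative, positive, negative, positive

Answer: negative positive negative positive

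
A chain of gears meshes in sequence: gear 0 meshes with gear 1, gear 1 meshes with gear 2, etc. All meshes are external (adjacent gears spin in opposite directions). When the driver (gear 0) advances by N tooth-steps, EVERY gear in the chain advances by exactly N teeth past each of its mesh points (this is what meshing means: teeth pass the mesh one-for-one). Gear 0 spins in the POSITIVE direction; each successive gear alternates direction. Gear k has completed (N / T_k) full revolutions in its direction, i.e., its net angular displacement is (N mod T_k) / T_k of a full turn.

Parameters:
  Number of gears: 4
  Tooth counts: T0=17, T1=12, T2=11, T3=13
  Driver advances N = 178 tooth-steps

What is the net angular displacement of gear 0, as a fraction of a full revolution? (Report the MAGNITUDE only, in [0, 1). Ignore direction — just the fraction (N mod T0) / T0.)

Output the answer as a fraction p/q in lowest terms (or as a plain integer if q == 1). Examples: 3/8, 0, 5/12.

Answer: 8/17

Derivation:
Chain of 4 gears, tooth counts: [17, 12, 11, 13]
  gear 0: T0=17, direction=positive, advance = 178 mod 17 = 8 teeth = 8/17 turn
  gear 1: T1=12, direction=negative, advance = 178 mod 12 = 10 teeth = 10/12 turn
  gear 2: T2=11, direction=positive, advance = 178 mod 11 = 2 teeth = 2/11 turn
  gear 3: T3=13, direction=negative, advance = 178 mod 13 = 9 teeth = 9/13 turn
Gear 0: 178 mod 17 = 8
Fraction = 8 / 17 = 8/17 (gcd(8,17)=1) = 8/17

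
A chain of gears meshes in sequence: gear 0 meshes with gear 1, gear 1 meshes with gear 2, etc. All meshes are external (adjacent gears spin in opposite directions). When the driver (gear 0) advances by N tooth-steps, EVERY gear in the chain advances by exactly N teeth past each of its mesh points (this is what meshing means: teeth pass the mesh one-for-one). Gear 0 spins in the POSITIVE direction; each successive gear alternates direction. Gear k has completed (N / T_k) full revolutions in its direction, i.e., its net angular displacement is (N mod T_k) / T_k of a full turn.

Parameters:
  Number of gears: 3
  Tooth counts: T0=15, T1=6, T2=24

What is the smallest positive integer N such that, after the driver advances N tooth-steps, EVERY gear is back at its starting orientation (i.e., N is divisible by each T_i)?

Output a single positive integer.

Gear k returns to start when N is a multiple of T_k.
All gears at start simultaneously when N is a common multiple of [15, 6, 24]; the smallest such N is lcm(15, 6, 24).
Start: lcm = T0 = 15
Fold in T1=6: gcd(15, 6) = 3; lcm(15, 6) = 15 * 6 / 3 = 90 / 3 = 30
Fold in T2=24: gcd(30, 24) = 6; lcm(30, 24) = 30 * 24 / 6 = 720 / 6 = 120
Full cycle length = 120

Answer: 120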